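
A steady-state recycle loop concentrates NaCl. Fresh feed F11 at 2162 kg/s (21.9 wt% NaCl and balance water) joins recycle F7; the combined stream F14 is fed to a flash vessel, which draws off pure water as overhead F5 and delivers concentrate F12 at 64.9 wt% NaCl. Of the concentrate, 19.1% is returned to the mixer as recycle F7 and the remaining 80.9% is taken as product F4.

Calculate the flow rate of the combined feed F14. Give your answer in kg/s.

Overall NaCl balance (none leaves overhead): NaCl in fresh feed = NaCl in product, i.e. 2162×0.219 = (1−0.191)·F12·0.649.
F12 = 473.48/(0.649×0.809) = 901.79 kg/s.
Recycle F7 = 0.191×901.79 = 172.24 kg/s.
Combined feed F14 = 2162 + 172.24 = 2334.2 kg/s.

2334 kg/s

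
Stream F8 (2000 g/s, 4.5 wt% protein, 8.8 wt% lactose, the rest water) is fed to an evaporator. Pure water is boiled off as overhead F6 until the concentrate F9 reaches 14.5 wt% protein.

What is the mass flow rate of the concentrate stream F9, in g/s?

620.7 g/s

protein is conserved: 2000×0.045 = 90 g/s all reports to the concentrate.
Concentrate = 90/(target fraction) = 620.69 g/s.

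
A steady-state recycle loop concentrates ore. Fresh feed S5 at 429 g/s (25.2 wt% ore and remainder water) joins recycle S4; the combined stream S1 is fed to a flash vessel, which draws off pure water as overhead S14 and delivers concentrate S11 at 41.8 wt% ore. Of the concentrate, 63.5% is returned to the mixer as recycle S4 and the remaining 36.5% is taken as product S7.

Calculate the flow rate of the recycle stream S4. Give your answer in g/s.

449.9 g/s

Overall ore balance (none leaves overhead): ore in fresh feed = ore in product, i.e. 429×0.252 = (1−0.635)·S11·0.418.
S11 = 108.11/(0.418×0.365) = 708.58 g/s.
Recycle S4 = 0.635×708.58 = 449.95 g/s.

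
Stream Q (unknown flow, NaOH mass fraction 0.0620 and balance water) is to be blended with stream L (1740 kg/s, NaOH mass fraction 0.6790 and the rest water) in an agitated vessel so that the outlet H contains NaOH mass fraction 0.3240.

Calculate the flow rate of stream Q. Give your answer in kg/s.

2358 kg/s

Let Q be the unknown flow. Total out = 1740 + Q.
NaOH balance: 1181.5 + 0.062·Q = 0.324·(1740 + Q)
(0.062 − 0.324)·Q = 0.324×1740 − 1181.5 = -617.7
Q = -617.7 / -0.262 = 2357.6 kg/s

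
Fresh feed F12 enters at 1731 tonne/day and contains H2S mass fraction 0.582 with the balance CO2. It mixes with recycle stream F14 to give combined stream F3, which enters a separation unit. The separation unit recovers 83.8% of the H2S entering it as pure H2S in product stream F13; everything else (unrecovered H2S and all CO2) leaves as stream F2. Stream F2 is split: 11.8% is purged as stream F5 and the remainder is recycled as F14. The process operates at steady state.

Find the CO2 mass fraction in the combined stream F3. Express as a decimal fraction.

CO2 enters only via F12 and leaves only via the purge: 1731×0.418 = 0.118×(CO2 in F2), and the separation unit passes all CO2, so CO2 in F3 = CO2 in F2 = 6131.8 tonne/day.
H2S in F3: m_A = 1731×0.582 + (1−0.118)·(1−0.838)·m_A, so m_A = 1007.4/0.8571 = 1175.4 tonne/day.
F3 = 1175.4 + 6131.8 = 7307.2 tonne/day.
CO2 fraction in F3 = 6131.8/7307.2 = 0.839.

0.839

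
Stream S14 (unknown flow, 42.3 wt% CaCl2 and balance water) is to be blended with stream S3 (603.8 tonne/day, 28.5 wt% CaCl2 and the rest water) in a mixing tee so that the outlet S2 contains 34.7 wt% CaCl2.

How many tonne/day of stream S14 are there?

Let S14 be the unknown flow. Total out = 603.8 + S14.
CaCl2 balance: 172.08 + 0.423·S14 = 0.347·(603.8 + S14)
(0.423 − 0.347)·S14 = 0.347×603.8 − 172.08 = 37.436
S14 = 37.436 / 0.076 = 492.57 tonne/day

492.6 tonne/day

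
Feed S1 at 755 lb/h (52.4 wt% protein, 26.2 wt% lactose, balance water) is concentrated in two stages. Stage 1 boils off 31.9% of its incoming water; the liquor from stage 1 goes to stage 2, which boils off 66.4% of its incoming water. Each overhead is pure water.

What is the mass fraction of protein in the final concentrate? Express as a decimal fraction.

water in feed = 755×0.214 = 161.57 lb/h.
After stage 1: water left = (1−0.319)×161.57 = 110.03; stream total = 703.46 lb/h.
After stage 2: water left = (1−0.664)×110.03 = 36.97; final concentrate = 630.4 lb/h.
protein fraction = 395.62/630.4 = 0.628.

0.628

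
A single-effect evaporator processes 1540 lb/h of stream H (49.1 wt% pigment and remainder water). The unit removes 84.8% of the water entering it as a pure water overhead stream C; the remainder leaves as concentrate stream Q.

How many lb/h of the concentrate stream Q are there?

875.3 lb/h

water entering = 1540×0.509 = 783.86 lb/h; overhead removed = 0.848×783.86 = 664.71 lb/h.
Concentrate = 1540 − 664.71 = 875.29 lb/h.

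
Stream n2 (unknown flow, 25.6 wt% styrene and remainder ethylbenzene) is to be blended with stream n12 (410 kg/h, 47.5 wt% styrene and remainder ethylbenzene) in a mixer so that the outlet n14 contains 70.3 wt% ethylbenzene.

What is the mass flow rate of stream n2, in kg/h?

1780 kg/h

Let n2 be the unknown flow. Total out = 410 + n2.
ethylbenzene balance: 215.25 + 0.744·n2 = 0.703·(410 + n2)
(0.744 − 0.703)·n2 = 0.703×410 − 215.25 = 72.98
n2 = 72.98 / 0.041 = 1780 kg/h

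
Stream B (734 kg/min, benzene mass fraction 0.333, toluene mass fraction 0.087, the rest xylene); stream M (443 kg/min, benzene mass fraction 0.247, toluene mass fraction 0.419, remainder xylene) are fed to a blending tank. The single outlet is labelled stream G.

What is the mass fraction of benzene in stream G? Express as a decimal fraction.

Total flow out = 734 + 443 = 1177 kg/min.
benzene in = 734×0.333 + 443×0.247 = 353.84 kg/min.
benzene mass fraction in G = 353.84/1177 = 0.301.

0.301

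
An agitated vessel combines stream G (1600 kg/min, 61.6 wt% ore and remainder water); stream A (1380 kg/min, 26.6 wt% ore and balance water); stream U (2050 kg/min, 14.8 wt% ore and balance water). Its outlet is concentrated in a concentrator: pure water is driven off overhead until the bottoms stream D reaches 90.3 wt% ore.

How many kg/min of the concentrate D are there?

1834 kg/min

ore entering = 1600×0.616 + 1380×0.266 + 2050×0.148 = 1656.1 kg/min.
All ore reports to D, so D = 1656.1/0.903 = 1834 kg/min.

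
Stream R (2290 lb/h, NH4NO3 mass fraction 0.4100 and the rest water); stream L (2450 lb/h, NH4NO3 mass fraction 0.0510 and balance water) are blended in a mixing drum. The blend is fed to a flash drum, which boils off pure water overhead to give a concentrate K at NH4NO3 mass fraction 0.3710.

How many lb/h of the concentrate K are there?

NH4NO3 entering = 2290×0.410 + 2450×0.051 = 1063.8 lb/h.
All NH4NO3 reports to K, so K = 1063.8/0.371 = 2867.5 lb/h.

2868 lb/h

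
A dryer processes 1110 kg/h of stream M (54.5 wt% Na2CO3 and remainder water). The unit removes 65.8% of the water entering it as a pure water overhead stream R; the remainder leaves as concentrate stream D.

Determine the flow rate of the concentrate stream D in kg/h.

water entering = 1110×0.455 = 505.05 kg/h; overhead removed = 0.658×505.05 = 332.32 kg/h.
Concentrate = 1110 − 332.32 = 777.68 kg/h.

777.7 kg/h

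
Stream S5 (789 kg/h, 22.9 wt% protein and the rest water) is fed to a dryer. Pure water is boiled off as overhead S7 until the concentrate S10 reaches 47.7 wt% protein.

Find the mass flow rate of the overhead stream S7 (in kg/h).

410.2 kg/h

protein is conserved: 789×0.229 = 180.68 kg/h all reports to the concentrate.
Concentrate = 180.68/(target fraction) = 378.79 kg/h.
Overhead = 789 − 378.79 = 410.21 kg/h.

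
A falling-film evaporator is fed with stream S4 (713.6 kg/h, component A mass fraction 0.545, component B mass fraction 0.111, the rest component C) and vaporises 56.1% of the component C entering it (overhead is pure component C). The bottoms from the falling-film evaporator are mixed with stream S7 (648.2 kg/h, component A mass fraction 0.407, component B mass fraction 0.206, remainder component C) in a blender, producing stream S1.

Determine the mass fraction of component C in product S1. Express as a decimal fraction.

Vapour removed = 0.561×0.344×713.6 = 137.71 kg/h; concentrate = 575.89 kg/h.
component C reaching the mixer = 107.77 (from concentrate) + 648.2×0.387 = 358.62 kg/h.
Product flow = 575.89 + 648.2 = 1224.1 kg/h; component C fraction = 0.293.

0.293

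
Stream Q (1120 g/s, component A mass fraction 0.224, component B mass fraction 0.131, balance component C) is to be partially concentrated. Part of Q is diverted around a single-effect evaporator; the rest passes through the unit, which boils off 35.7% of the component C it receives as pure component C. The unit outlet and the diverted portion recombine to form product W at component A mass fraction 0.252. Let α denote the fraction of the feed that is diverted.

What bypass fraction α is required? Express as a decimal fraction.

All 1120×0.224 = 250.88 g/s of component A reaches W, so W = 250.88/0.252 = 995.56 g/s and vapour = 124.44 g/s.
The evaporator receives (1−α)·1120 of feed at 0.645 component C and removes 0.357 of that component C:
0.357×0.645×(1−α)×1120 = 124.44
(1−α) = 124.44/257.9 = 0.4825;  α = 0.5175.

0.517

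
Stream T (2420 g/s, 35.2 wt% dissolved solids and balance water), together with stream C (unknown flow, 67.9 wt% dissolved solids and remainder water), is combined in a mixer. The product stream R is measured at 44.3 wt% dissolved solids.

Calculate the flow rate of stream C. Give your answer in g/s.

Let C be the unknown flow. Total out = 2420 + C.
dissolved solids balance: 851.84 + 0.679·C = 0.443·(2420 + C)
(0.679 − 0.443)·C = 0.443×2420 − 851.84 = 220.22
C = 220.22 / 0.236 = 933.14 g/s

933.1 g/s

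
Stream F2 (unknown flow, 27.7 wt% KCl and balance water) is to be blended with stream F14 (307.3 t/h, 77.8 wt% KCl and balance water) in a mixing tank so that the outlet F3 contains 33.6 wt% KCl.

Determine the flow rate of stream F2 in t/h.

Let F2 be the unknown flow. Total out = 307.3 + F2.
KCl balance: 239.08 + 0.277·F2 = 0.336·(307.3 + F2)
(0.277 − 0.336)·F2 = 0.336×307.3 − 239.08 = -135.83
F2 = -135.83 / -0.059 = 2302.1 t/h

2302 t/h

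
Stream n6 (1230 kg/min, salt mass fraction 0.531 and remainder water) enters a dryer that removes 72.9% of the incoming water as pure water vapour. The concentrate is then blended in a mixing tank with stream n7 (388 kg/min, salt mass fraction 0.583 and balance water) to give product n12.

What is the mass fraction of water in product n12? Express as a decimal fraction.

0.266

Vapour removed = 0.729×0.469×1230 = 420.54 kg/min; concentrate = 809.46 kg/min.
water reaching the mixer = 156.33 (from concentrate) + 388×0.417 = 318.13 kg/min.
Product flow = 809.46 + 388 = 1197.5 kg/min; water fraction = 0.266.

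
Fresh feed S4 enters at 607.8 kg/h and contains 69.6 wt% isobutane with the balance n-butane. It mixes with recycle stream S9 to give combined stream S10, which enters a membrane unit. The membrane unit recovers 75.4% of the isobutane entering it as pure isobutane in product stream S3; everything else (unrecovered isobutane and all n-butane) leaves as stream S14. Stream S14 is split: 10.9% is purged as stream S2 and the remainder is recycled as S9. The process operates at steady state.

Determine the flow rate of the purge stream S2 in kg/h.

n-butane enters only via S4 and leaves only via the purge: 607.8×0.304 = 0.109×(n-butane in S14), and the membrane unit passes all n-butane, so n-butane in S10 = n-butane in S14 = 1695.1 kg/h.
isobutane in S10: m_A = 607.8×0.696 + (1−0.109)·(1−0.754)·m_A, so m_A = 423.03/0.7808 = 541.78 kg/h.
S14 = (1−0.754)×541.78 + 1695.1 = 1828.4 kg/h.
Purge S2 = 0.109×1828.4 = 199.3 kg/h.

199.3 kg/h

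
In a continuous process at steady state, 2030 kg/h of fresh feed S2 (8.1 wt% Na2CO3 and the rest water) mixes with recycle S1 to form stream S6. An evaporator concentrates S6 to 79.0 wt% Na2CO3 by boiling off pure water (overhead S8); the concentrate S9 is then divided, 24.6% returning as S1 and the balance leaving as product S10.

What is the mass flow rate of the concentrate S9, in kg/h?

276 kg/h

Overall Na2CO3 balance (none leaves overhead): Na2CO3 in fresh feed = Na2CO3 in product, i.e. 2030×0.081 = (1−0.246)·S9·0.790.
S9 = 164.43/(0.790×0.754) = 276.05 kg/h.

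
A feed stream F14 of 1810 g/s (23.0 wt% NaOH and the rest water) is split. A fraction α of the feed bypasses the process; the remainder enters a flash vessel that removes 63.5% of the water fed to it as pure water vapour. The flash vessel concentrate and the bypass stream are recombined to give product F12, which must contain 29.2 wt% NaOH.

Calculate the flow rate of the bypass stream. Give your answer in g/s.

1024 g/s

All 1810×0.230 = 416.3 g/s of NaOH reaches F12, so F12 = 416.3/0.292 = 1425.7 g/s and vapour = 384.32 g/s.
The evaporator receives (1−α)·1810 of feed at 0.770 water and removes 0.635 of that water:
0.635×0.770×(1−α)×1810 = 384.32
(1−α) = 384.32/885 = 0.4343;  α = 0.5657.
Bypass flow = 0.5657×1810 = 1024 g/s.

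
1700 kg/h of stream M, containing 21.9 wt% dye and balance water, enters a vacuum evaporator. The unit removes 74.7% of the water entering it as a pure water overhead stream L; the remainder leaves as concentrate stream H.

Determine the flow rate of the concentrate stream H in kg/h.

708.2 kg/h

water entering = 1700×0.781 = 1327.7 kg/h; overhead removed = 0.747×1327.7 = 991.79 kg/h.
Concentrate = 1700 − 991.79 = 708.21 kg/h.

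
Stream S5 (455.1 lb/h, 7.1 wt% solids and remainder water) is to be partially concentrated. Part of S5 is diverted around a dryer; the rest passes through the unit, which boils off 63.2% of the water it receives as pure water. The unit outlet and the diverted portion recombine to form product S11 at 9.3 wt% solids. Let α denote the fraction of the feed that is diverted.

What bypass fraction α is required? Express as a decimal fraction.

0.597

All 455.1×0.071 = 32.312 lb/h of solids reaches S11, so S11 = 32.312/0.093 = 347.44 lb/h and vapour = 107.66 lb/h.
The evaporator receives (1−α)·455.1 of feed at 0.929 water and removes 0.632 of that water:
0.632×0.929×(1−α)×455.1 = 107.66
(1−α) = 107.66/267.2 = 0.4029;  α = 0.5971.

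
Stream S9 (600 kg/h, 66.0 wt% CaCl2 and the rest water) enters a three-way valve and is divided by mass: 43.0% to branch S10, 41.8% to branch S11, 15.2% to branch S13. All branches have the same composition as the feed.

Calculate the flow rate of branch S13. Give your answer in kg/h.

Branch S13 flow = 0.152×600 = 91.2 kg/h.

91.2 kg/h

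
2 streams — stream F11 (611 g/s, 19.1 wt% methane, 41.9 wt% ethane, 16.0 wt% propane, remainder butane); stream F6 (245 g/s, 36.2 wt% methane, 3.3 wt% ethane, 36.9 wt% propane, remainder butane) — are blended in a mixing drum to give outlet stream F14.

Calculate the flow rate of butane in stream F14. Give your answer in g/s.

198.3 g/s

butane out = butane in = 611×0.230 + 245×0.236 = 198.35 g/s.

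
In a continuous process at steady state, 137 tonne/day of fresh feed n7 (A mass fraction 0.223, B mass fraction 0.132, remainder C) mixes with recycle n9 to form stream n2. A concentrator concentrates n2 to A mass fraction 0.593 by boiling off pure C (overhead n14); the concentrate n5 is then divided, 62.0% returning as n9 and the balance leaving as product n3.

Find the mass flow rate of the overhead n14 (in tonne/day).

Overall A balance (none leaves overhead): A in fresh feed = A in product, i.e. 137×0.223 = (1−0.620)·n5·0.593.
n5 = 30.551/(0.593×0.380) = 135.58 tonne/day.
Recycle n9 = 0.620×135.58 = 84.058 tonne/day.
Combined feed n2 = 137 + 84.058 = 221.06 tonne/day.
Overhead n14 = n2 − n5 = 221.06 − 135.58 = 85.481 tonne/day.

85.48 tonne/day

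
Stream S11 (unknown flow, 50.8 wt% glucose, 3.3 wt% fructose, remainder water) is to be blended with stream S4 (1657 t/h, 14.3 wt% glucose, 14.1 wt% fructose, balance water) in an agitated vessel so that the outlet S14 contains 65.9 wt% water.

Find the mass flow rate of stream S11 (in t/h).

Let S11 be the unknown flow. Total out = 1657 + S11.
water balance: 1186.4 + 0.459·S11 = 0.659·(1657 + S11)
(0.459 − 0.659)·S11 = 0.659×1657 − 1186.4 = -94.449
S11 = -94.449 / -0.200 = 472.25 t/h

472.2 t/h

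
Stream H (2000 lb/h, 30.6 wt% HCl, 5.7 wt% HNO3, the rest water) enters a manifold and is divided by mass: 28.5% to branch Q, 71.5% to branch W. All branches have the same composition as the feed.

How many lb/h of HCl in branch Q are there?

Branch Q total = 0.285×2000 = 570 lb/h.
HCl in Q = 0.306×570 = 174.42 lb/h.

174.4 lb/h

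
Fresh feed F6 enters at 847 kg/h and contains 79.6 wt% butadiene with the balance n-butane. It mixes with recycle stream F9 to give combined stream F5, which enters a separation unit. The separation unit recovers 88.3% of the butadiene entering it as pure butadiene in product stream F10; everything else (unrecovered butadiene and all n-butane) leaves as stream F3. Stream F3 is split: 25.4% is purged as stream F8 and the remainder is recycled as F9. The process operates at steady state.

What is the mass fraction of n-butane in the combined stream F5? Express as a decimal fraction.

0.4794

n-butane enters only via F6 and leaves only via the purge: 847×0.204 = 0.254×(n-butane in F3), and the separation unit passes all n-butane, so n-butane in F5 = n-butane in F3 = 680.27 kg/h.
butadiene in F5: m_A = 847×0.796 + (1−0.254)·(1−0.883)·m_A, so m_A = 674.21/0.9127 = 738.69 kg/h.
F5 = 738.69 + 680.27 = 1419 kg/h.
n-butane fraction in F5 = 680.27/1419 = 0.4794.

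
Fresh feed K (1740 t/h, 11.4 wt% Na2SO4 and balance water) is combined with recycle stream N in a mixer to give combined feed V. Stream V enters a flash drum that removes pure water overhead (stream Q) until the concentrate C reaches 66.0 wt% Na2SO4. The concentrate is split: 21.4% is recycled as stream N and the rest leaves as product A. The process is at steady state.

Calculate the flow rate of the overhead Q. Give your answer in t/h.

1439 t/h

Overall Na2SO4 balance (none leaves overhead): Na2SO4 in fresh feed = Na2SO4 in product, i.e. 1740×0.114 = (1−0.214)·C·0.660.
C = 198.36/(0.660×0.786) = 382.37 t/h.
Recycle N = 0.214×382.37 = 81.828 t/h.
Combined feed V = 1740 + 81.828 = 1821.8 t/h.
Overhead Q = V − C = 1821.8 − 382.37 = 1439.5 t/h.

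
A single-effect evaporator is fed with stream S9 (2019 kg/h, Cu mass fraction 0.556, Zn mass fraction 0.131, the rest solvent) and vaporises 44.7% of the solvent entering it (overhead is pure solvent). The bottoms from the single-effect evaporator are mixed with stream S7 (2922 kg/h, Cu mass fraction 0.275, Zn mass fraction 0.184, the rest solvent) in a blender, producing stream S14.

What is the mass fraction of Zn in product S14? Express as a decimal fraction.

Vapour removed = 0.447×0.313×2019 = 282.48 kg/h; concentrate = 1736.5 kg/h.
Zn reaching the mixer = 264.49 (from concentrate) + 2922×0.184 = 802.14 kg/h.
Product flow = 1736.5 + 2922 = 4658.5 kg/h; Zn fraction = 0.172.

0.172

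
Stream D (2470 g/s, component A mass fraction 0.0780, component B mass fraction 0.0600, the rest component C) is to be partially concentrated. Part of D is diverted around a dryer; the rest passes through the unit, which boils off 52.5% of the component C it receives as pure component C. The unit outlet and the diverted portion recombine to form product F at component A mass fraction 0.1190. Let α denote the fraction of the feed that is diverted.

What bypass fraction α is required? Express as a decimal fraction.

All 2470×0.078 = 192.66 g/s of component A reaches F, so F = 192.66/0.119 = 1619 g/s and vapour = 851.01 g/s.
The evaporator receives (1−α)·2470 of feed at 0.862 component C and removes 0.525 of that component C:
0.525×0.862×(1−α)×2470 = 851.01
(1−α) = 851.01/1117.8 = 0.7613;  α = 0.2387.

0.239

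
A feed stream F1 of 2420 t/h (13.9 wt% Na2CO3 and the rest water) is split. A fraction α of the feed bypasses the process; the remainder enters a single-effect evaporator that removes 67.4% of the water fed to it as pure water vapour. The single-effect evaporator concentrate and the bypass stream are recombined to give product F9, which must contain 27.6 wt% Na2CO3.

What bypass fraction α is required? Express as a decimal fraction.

0.145

All 2420×0.139 = 336.38 t/h of Na2CO3 reaches F9, so F9 = 336.38/0.276 = 1218.8 t/h and vapour = 1201.2 t/h.
The evaporator receives (1−α)·2420 of feed at 0.861 water and removes 0.674 of that water:
0.674×0.861×(1−α)×2420 = 1201.2
(1−α) = 1201.2/1404.4 = 0.8554;  α = 0.1446.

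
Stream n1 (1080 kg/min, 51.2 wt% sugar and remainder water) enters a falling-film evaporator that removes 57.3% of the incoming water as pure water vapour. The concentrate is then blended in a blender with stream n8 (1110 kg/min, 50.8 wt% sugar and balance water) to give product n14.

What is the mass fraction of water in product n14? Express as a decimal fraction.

0.408

Vapour removed = 0.573×0.488×1080 = 301.99 kg/min; concentrate = 778.01 kg/min.
water reaching the mixer = 225.05 (from concentrate) + 1110×0.492 = 771.17 kg/min.
Product flow = 778.01 + 1110 = 1888 kg/min; water fraction = 0.408.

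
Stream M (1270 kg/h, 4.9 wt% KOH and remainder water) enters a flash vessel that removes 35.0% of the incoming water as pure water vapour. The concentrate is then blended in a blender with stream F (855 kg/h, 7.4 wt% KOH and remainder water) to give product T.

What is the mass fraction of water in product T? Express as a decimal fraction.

Vapour removed = 0.350×0.951×1270 = 422.72 kg/h; concentrate = 847.28 kg/h.
water reaching the mixer = 785.05 (from concentrate) + 855×0.926 = 1576.8 kg/h.
Product flow = 847.28 + 855 = 1702.3 kg/h; water fraction = 0.926.

0.926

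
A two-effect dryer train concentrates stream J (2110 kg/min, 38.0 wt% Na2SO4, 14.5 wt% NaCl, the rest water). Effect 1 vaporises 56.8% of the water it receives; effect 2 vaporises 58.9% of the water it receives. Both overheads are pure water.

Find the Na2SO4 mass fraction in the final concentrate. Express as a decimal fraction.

water in feed = 2110×0.475 = 1002.2 kg/min.
After stage 1: water left = (1−0.568)×1002.2 = 432.97; stream total = 1540.7 kg/min.
After stage 2: water left = (1−0.589)×432.97 = 177.95; final concentrate = 1285.7 kg/min.
Na2SO4 fraction = 801.8/1285.7 = 0.624.

0.624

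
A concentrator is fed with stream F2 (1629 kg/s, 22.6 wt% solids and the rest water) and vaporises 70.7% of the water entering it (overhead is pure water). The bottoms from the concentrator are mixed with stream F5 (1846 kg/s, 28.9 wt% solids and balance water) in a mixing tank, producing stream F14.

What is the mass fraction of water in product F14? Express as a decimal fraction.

Vapour removed = 0.707×0.774×1629 = 891.42 kg/s; concentrate = 737.58 kg/s.
water reaching the mixer = 369.43 (from concentrate) + 1846×0.711 = 1681.9 kg/s.
Product flow = 737.58 + 1846 = 2583.6 kg/s; water fraction = 0.651.

0.651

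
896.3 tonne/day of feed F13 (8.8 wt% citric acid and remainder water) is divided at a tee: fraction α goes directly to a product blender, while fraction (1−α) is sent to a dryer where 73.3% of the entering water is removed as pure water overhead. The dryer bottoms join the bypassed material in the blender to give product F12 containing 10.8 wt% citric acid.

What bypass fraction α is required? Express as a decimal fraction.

All 896.3×0.088 = 78.874 tonne/day of citric acid reaches F12, so F12 = 78.874/0.108 = 730.32 tonne/day and vapour = 165.98 tonne/day.
The evaporator receives (1−α)·896.3 of feed at 0.912 water and removes 0.733 of that water:
0.733×0.912×(1−α)×896.3 = 165.98
(1−α) = 165.98/599.17 = 0.2770;  α = 0.7230.

0.723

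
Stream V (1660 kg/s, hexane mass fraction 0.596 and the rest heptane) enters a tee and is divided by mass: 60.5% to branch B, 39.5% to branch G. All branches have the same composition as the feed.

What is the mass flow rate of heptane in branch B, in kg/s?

405.7 kg/s

Branch B total = 0.605×1660 = 1004.3 kg/s.
heptane in B = 0.404×1004.3 = 405.74 kg/s.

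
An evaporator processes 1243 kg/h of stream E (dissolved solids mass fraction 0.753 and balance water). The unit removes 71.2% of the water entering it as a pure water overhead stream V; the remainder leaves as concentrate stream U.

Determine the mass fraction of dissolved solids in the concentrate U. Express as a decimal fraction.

0.914

dissolved solids is not removed: 1243×0.753 = 935.98 kg/h of dissolved solids enters U.
water entering = 1243×0.247 = 307.02 kg/h; overhead removed = 0.712×307.02 = 218.6 kg/h.
Concentrate = 1243 − 218.6 = 1024.4 kg/h.
Mass fraction = 935.98/1024.4 = 0.914.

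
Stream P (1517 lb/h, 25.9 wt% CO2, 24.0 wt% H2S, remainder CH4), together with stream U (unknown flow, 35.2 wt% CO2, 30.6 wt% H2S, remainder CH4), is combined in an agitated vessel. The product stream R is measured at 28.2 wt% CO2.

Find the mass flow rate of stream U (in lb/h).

Let U be the unknown flow. Total out = 1517 + U.
CO2 balance: 392.9 + 0.352·U = 0.282·(1517 + U)
(0.352 − 0.282)·U = 0.282×1517 − 392.9 = 34.891
U = 34.891 / 0.070 = 498.44 lb/h

498.4 lb/h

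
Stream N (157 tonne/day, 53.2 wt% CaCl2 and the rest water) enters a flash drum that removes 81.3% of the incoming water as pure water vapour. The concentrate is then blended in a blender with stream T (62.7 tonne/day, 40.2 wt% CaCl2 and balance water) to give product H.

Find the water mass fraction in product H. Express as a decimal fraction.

0.320

Vapour removed = 0.813×0.468×157 = 59.736 tonne/day; concentrate = 97.264 tonne/day.
water reaching the mixer = 13.74 (from concentrate) + 62.7×0.598 = 51.235 tonne/day.
Product flow = 97.264 + 62.7 = 159.96 tonne/day; water fraction = 0.320.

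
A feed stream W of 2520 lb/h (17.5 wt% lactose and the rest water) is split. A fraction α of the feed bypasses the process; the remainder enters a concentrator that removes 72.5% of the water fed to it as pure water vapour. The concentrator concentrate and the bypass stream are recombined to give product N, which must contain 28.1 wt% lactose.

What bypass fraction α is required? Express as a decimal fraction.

All 2520×0.175 = 441 lb/h of lactose reaches N, so N = 441/0.281 = 1569.4 lb/h and vapour = 950.6 lb/h.
The evaporator receives (1−α)·2520 of feed at 0.825 water and removes 0.725 of that water:
0.725×0.825×(1−α)×2520 = 950.6
(1−α) = 950.6/1507.3 = 0.6307;  α = 0.3693.

0.369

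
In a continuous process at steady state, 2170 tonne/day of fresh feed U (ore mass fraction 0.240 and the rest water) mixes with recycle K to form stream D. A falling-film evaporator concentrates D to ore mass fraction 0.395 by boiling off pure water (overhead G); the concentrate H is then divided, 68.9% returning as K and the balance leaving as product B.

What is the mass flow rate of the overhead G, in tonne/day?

Overall ore balance (none leaves overhead): ore in fresh feed = ore in product, i.e. 2170×0.240 = (1−0.689)·H·0.395.
H = 520.8/(0.395×0.311) = 4239.5 tonne/day.
Recycle K = 0.689×4239.5 = 2921 tonne/day.
Combined feed D = 2170 + 2921 = 5091 tonne/day.
Overhead G = D − H = 5091 − 4239.5 = 851.52 tonne/day.

851.5 tonne/day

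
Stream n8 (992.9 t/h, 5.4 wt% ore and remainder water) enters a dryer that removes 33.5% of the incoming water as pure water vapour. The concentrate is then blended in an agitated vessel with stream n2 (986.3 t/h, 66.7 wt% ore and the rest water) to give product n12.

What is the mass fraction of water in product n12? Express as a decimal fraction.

0.573

Vapour removed = 0.335×0.946×992.9 = 314.66 t/h; concentrate = 678.24 t/h.
water reaching the mixer = 624.62 (from concentrate) + 986.3×0.333 = 953.06 t/h.
Product flow = 678.24 + 986.3 = 1664.5 t/h; water fraction = 0.573.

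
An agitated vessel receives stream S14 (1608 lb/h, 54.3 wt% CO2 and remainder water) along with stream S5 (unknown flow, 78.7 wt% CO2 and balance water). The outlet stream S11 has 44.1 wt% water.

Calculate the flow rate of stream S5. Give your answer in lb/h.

112.8 lb/h

Let S5 be the unknown flow. Total out = 1608 + S5.
water balance: 734.86 + 0.213·S5 = 0.441·(1608 + S5)
(0.213 − 0.441)·S5 = 0.441×1608 − 734.86 = -25.728
S5 = -25.728 / -0.228 = 112.84 lb/h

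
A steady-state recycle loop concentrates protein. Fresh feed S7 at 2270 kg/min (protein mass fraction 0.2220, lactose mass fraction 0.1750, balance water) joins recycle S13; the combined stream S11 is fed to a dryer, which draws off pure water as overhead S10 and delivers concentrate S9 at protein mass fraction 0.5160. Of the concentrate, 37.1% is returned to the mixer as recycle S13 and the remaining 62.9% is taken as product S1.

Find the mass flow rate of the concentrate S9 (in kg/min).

Overall protein balance (none leaves overhead): protein in fresh feed = protein in product, i.e. 2270×0.222 = (1−0.371)·S9·0.516.
S9 = 503.94/(0.516×0.629) = 1552.7 kg/min.

1553 kg/min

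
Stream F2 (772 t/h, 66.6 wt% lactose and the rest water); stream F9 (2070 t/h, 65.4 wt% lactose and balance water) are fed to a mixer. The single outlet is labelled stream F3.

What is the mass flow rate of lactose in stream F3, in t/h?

lactose out = lactose in = 772×0.666 + 2070×0.654 = 1867.9 t/h.

1868 t/h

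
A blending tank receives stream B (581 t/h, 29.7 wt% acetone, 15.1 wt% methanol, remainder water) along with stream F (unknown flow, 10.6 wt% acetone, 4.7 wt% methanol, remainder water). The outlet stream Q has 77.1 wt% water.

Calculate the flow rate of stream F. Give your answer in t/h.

1674 t/h

Let F be the unknown flow. Total out = 581 + F.
water balance: 320.71 + 0.847·F = 0.771·(581 + F)
(0.847 − 0.771)·F = 0.771×581 − 320.71 = 127.24
F = 127.24 / 0.076 = 1674.2 t/h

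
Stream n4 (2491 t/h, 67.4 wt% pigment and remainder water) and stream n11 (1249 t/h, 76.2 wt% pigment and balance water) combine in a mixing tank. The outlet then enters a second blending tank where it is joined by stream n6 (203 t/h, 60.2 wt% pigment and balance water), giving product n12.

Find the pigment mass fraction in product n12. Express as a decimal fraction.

Overall, product flow = 3943 t/h.
pigment in = 2491×0.674 + 1249×0.762 + 203×0.602 = 2752.9 t/h.
pigment fraction in n12 = 0.698.

0.698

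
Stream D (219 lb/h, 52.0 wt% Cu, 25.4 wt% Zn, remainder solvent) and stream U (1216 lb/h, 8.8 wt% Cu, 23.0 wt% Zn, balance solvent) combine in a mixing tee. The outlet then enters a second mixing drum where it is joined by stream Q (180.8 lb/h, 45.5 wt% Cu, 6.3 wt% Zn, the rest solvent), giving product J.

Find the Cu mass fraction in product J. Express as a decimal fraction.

0.188

Overall, product flow = 1615.8 lb/h.
Cu in = 219×0.520 + 1216×0.088 + 180.8×0.455 = 303.15 lb/h.
Cu fraction in J = 0.188.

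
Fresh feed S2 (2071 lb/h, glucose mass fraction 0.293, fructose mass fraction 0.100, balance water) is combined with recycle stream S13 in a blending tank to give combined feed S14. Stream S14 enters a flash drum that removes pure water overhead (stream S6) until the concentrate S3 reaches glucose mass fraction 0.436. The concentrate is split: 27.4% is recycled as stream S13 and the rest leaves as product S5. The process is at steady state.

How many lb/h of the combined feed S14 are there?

2596 lb/h

Overall glucose balance (none leaves overhead): glucose in fresh feed = glucose in product, i.e. 2071×0.293 = (1−0.274)·S3·0.436.
S3 = 606.8/(0.436×0.726) = 1917 lb/h.
Recycle S13 = 0.274×1917 = 525.26 lb/h.
Combined feed S14 = 2071 + 525.26 = 2596.3 lb/h.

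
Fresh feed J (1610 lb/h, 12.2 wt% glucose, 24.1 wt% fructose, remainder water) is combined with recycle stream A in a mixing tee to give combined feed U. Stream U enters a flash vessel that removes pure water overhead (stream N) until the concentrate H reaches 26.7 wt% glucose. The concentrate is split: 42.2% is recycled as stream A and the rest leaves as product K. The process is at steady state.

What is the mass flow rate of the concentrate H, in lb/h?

Overall glucose balance (none leaves overhead): glucose in fresh feed = glucose in product, i.e. 1610×0.122 = (1−0.422)·H·0.267.
H = 196.42/(0.267×0.578) = 1272.8 lb/h.

1273 lb/h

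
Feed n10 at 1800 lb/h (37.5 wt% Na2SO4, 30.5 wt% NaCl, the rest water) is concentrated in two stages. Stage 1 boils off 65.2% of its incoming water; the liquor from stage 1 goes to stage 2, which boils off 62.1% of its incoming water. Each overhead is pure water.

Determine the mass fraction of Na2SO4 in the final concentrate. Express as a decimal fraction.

0.5192

water in feed = 1800×0.320 = 576 lb/h.
After stage 1: water left = (1−0.652)×576 = 200.45; stream total = 1424.4 lb/h.
After stage 2: water left = (1−0.621)×200.45 = 75.97; final concentrate = 1300 lb/h.
Na2SO4 fraction = 675/1300 = 0.5192.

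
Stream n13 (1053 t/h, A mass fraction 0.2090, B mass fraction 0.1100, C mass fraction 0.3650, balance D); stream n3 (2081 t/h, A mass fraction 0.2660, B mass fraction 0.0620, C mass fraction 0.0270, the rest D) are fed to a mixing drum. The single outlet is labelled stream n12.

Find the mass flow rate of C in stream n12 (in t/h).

C out = C in = 1053×0.365 + 2081×0.027 = 440.53 t/h.

440.5 t/h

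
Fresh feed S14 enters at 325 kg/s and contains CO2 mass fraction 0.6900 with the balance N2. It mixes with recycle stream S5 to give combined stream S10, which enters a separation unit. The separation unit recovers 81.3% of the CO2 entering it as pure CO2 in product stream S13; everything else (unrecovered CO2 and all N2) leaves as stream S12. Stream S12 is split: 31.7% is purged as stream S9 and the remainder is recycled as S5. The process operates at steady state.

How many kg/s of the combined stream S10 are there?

N2 enters only via S14 and leaves only via the purge: 325×0.310 = 0.317×(N2 in S12), and the separation unit passes all N2, so N2 in S10 = N2 in S12 = 317.82 kg/s.
CO2 in S10: m_A = 325×0.690 + (1−0.317)·(1−0.813)·m_A, so m_A = 224.25/0.8723 = 257.09 kg/s.
S10 = 257.09 + 317.82 = 574.91 kg/s.

574.9 kg/s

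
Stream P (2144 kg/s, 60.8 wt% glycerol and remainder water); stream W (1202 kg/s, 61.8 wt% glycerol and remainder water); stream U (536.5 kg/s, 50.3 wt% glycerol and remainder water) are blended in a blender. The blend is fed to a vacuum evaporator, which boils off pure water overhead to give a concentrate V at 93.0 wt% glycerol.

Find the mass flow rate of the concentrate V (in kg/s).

2491 kg/s

glycerol entering = 2144×0.608 + 1202×0.618 + 536.5×0.503 = 2316.2 kg/s.
All glycerol reports to V, so V = 2316.2/0.930 = 2490.6 kg/s.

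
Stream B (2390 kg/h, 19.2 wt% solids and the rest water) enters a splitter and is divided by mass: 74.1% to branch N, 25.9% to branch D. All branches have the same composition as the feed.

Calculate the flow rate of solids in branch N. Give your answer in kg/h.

340 kg/h

Branch N total = 0.741×2390 = 1771 kg/h.
solids in N = 0.192×1771 = 340.03 kg/h.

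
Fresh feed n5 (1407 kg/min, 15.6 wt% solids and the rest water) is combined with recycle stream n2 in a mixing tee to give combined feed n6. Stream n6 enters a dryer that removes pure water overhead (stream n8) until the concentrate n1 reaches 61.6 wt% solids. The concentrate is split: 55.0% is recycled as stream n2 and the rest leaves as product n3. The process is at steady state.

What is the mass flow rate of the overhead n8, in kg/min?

1051 kg/min

Overall solids balance (none leaves overhead): solids in fresh feed = solids in product, i.e. 1407×0.156 = (1−0.550)·n1·0.616.
n1 = 219.49/(0.616×0.450) = 791.82 kg/min.
Recycle n2 = 0.550×791.82 = 435.5 kg/min.
Combined feed n6 = 1407 + 435.5 = 1842.5 kg/min.
Overhead n8 = n6 − n1 = 1842.5 − 791.82 = 1050.7 kg/min.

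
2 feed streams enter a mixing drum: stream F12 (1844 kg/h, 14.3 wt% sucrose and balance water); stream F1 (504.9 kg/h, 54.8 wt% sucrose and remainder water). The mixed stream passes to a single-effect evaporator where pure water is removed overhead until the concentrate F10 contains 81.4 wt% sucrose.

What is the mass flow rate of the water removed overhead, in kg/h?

sucrose entering = 1844×0.143 + 504.9×0.548 = 540.38 kg/h.
All sucrose reports to F10, so F10 = 540.38/0.814 = 663.85 kg/h.
Total feed = 2348.9 kg/h; overhead = 2348.9 − 663.85 = 1685 kg/h.

1685 kg/h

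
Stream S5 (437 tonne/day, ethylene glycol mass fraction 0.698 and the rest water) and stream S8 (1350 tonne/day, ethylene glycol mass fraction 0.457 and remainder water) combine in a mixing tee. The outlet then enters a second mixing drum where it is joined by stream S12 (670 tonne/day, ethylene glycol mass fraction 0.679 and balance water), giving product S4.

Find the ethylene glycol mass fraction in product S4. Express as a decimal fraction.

Overall, product flow = 2457 tonne/day.
ethylene glycol in = 437×0.698 + 1350×0.457 + 670×0.679 = 1376.9 tonne/day.
ethylene glycol fraction in S4 = 0.560.

0.560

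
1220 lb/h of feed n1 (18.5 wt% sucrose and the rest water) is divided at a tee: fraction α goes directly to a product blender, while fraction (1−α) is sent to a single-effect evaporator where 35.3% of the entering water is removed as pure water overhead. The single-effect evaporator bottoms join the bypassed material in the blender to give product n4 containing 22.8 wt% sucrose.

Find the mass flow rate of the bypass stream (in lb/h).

All 1220×0.185 = 225.7 lb/h of sucrose reaches n4, so n4 = 225.7/0.228 = 989.91 lb/h and vapour = 230.09 lb/h.
The evaporator receives (1−α)·1220 of feed at 0.815 water and removes 0.353 of that water:
0.353×0.815×(1−α)×1220 = 230.09
(1−α) = 230.09/350.99 = 0.6555;  α = 0.3445.
Bypass flow = 0.3445×1220 = 420.24 lb/h.

420.2 lb/h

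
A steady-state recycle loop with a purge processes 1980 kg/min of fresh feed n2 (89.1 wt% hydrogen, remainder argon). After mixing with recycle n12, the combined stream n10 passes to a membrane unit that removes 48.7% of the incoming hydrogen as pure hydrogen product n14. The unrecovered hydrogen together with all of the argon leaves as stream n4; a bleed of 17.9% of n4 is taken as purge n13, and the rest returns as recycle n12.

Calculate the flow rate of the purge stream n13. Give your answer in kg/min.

argon enters only via n2 and leaves only via the purge: 1980×0.109 = 0.179×(argon in n4), and the membrane unit passes all argon, so argon in n10 = argon in n4 = 1205.7 kg/min.
hydrogen in n10: m_A = 1980×0.891 + (1−0.179)·(1−0.487)·m_A, so m_A = 1764.2/0.5788 = 3047.9 kg/min.
n4 = (1−0.487)×3047.9 + 1205.7 = 2769.2 kg/min.
Purge n13 = 0.179×2769.2 = 495.7 kg/min.

495.7 kg/min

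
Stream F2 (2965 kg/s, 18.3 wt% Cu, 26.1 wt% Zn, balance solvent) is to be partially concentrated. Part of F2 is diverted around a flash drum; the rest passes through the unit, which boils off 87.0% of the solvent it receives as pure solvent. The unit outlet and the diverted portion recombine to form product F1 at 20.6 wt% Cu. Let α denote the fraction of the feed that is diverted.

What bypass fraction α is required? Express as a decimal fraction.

0.769

All 2965×0.183 = 542.6 kg/s of Cu reaches F1, so F1 = 542.6/0.206 = 2634 kg/s and vapour = 331.04 kg/s.
The evaporator receives (1−α)·2965 of feed at 0.556 solvent and removes 0.870 of that solvent:
0.870×0.556×(1−α)×2965 = 331.04
(1−α) = 331.04/1434.2 = 0.2308;  α = 0.7692.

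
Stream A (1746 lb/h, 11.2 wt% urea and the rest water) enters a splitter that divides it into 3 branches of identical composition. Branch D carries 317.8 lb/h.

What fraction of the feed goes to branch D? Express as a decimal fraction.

Fraction to D = 317.8/1746 = 0.1820.

0.182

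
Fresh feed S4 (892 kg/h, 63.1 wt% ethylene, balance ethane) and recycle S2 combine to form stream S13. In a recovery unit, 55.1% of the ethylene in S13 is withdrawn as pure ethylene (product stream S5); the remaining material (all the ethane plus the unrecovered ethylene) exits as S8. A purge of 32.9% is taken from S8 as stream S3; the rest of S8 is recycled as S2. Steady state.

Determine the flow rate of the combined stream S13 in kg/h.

1806 kg/h

ethane enters only via S4 and leaves only via the purge: 892×0.369 = 0.329×(ethane in S8), and the recovery unit passes all ethane, so ethane in S13 = ethane in S8 = 1000.4 kg/h.
ethylene in S13: m_A = 892×0.631 + (1−0.329)·(1−0.551)·m_A, so m_A = 562.85/0.6987 = 805.55 kg/h.
S13 = 805.55 + 1000.4 = 1806 kg/h.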